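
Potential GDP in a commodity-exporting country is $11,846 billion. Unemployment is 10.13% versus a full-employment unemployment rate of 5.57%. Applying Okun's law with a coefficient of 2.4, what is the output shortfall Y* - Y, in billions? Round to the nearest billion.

Output gap = -2.4 × (10.13 - 5.57) = -2.4 × 4.56 = -10.944%.
Actual GDP ≈ 11846 × 0.89056 ≈ 10550 billion, so the shortfall is 11846 - 10550 = 1296 billion.

$1,296 billion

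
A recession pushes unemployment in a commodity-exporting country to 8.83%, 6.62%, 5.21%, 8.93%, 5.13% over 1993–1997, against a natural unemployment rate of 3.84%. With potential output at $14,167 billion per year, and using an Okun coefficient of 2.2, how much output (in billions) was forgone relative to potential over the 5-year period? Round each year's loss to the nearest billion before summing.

$4,836 billion

Year 1993: gap = -2.2 × (8.83 - 3.84) = -10.978%, loss ≈ 14167 × 10.978/100 ≈ 1555.
Year 1994: gap = -2.2 × (6.62 - 3.84) = -6.116%, loss ≈ 14167 × 6.116/100 ≈ 866.
Year 1995: gap = -2.2 × (5.21 - 3.84) = -3.014%, loss ≈ 14167 × 3.014/100 ≈ 427.
Year 1996: gap = -2.2 × (8.93 - 3.84) = -11.198%, loss ≈ 14167 × 11.198/100 ≈ 1586.
Year 1997: gap = -2.2 × (5.13 - 3.84) = -2.838%, loss ≈ 14167 × 2.838/100 ≈ 402.
Total lost output = 1555 + 866 + 427 + 1586 + 402 = 4836 billion.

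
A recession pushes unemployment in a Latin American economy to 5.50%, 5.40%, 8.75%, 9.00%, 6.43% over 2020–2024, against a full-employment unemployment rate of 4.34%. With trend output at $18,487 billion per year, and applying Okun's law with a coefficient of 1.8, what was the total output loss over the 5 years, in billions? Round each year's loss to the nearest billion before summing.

$4,452 billion

Year 2020: gap = -1.8 × (5.5 - 4.34) = -2.088%, loss ≈ 18487 × 2.088/100 ≈ 386.
Year 2021: gap = -1.8 × (5.4 - 4.34) = -1.908%, loss ≈ 18487 × 1.908/100 ≈ 353.
Year 2022: gap = -1.8 × (8.75 - 4.34) = -7.938%, loss ≈ 18487 × 7.938/100 ≈ 1467.
Year 2023: gap = -1.8 × (9 - 4.34) = -8.388%, loss ≈ 18487 × 8.388/100 ≈ 1551.
Year 2024: gap = -1.8 × (6.43 - 4.34) = -3.762%, loss ≈ 18487 × 3.762/100 ≈ 695.
Total lost output = 386 + 353 + 1467 + 1551 + 695 = 4452 billion.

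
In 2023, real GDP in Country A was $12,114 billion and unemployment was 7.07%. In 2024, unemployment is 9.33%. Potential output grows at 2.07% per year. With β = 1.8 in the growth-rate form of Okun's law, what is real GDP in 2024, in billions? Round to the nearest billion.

Δu = 9.33 - 7.07 = 2.26 points.
Okun's law (growth form): g_Y = g_Y* - β × Δu = 2.07 - 1.8 × (2.26) = 2.07 - 4.068 = -1.998%.
Real GDP in the next year = 12114 × (1 - 1.998/100) = 12114 × 0.98002 ≈ 11872 billion.

$11,872 billion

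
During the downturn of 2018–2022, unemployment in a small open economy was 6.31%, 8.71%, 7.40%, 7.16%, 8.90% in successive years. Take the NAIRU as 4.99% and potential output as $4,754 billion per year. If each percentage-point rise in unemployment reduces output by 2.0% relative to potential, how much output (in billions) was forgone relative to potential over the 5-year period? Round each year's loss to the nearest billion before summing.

Year 2018: gap = -2.0 × (6.31 - 4.99) = -2.64%, loss ≈ 4754 × 2.64/100 ≈ 126.
Year 2019: gap = -2.0 × (8.71 - 4.99) = -7.44%, loss ≈ 4754 × 7.44/100 ≈ 354.
Year 2020: gap = -2.0 × (7.4 - 4.99) = -4.82%, loss ≈ 4754 × 4.82/100 ≈ 229.
Year 2021: gap = -2.0 × (7.16 - 4.99) = -4.34%, loss ≈ 4754 × 4.34/100 ≈ 206.
Year 2022: gap = -2.0 × (8.9 - 4.99) = -7.82%, loss ≈ 4754 × 7.82/100 ≈ 372.
Total lost output = 126 + 354 + 229 + 206 + 372 = 1287 billion.

$1,287 billion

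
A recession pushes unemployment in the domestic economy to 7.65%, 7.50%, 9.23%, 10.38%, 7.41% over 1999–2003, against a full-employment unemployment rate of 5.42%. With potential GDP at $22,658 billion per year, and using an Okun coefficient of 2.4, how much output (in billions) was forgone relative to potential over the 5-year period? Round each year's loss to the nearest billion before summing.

Year 1999: gap = -2.4 × (7.65 - 5.42) = -5.352%, loss ≈ 22658 × 5.352/100 ≈ 1213.
Year 2000: gap = -2.4 × (7.5 - 5.42) = -4.992%, loss ≈ 22658 × 4.992/100 ≈ 1131.
Year 2001: gap = -2.4 × (9.23 - 5.42) = -9.144%, loss ≈ 22658 × 9.144/100 ≈ 2072.
Year 2002: gap = -2.4 × (10.38 - 5.42) = -11.904%, loss ≈ 22658 × 11.904/100 ≈ 2697.
Year 2003: gap = -2.4 × (7.41 - 5.42) = -4.776%, loss ≈ 22658 × 4.776/100 ≈ 1082.
Total lost output = 1213 + 1131 + 2072 + 2697 + 1082 = 8195 billion.

$8,195 billion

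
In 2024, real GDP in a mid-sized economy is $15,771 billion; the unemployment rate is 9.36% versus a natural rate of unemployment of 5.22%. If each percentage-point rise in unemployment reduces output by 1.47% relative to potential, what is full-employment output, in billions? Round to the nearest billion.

Unemployment gap = 9.36 - 5.22 = 4.14 points, so output gap = -1.47 × 4.14 = -6.0858%.
Since Y = Y* × (1 + gap/100), Y* = 15771/0.939142 ≈ 16793 billion.

$16,793 billion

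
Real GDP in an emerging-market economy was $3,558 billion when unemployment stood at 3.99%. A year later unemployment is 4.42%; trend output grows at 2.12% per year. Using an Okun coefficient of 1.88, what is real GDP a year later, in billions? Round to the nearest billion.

$3,605 billion

Δu = 4.42 - 3.99 = 0.43 points.
Okun's law (growth form): g_Y = g_Y* - β × Δu = 2.12 - 1.88 × (0.43) = 2.12 - 0.8084 = 1.3116%.
Real GDP in the next year = 3558 × (1 + 1.3116/100) = 3558 × 1.013116 ≈ 3605 billion.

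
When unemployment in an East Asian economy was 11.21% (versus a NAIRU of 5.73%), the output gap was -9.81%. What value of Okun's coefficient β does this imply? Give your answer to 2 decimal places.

Okun's law: output gap = -β × (u - u*).
-9.81 = -β × (11.21 - 5.73) = -β × 5.48, so β = 9.81/5.48 = 1.79.

β ≈ 1.79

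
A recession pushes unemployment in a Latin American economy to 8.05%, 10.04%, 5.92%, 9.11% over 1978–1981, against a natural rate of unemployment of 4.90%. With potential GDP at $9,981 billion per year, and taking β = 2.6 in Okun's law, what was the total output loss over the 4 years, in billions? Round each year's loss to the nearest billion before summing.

Year 1978: gap = -2.6 × (8.05 - 4.9) = -8.19%, loss ≈ 9981 × 8.19/100 ≈ 817.
Year 1979: gap = -2.6 × (10.04 - 4.9) = -13.364%, loss ≈ 9981 × 13.364/100 ≈ 1334.
Year 1980: gap = -2.6 × (5.92 - 4.9) = -2.652%, loss ≈ 9981 × 2.652/100 ≈ 265.
Year 1981: gap = -2.6 × (9.11 - 4.9) = -10.946%, loss ≈ 9981 × 10.946/100 ≈ 1093.
Total lost output = 817 + 1334 + 265 + 1093 = 3509 billion.

$3,509 billion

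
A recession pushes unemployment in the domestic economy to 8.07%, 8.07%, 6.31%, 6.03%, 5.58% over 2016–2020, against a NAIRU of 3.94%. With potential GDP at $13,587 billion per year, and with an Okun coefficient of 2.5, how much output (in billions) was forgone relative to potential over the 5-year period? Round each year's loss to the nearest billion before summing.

$4,878 billion

Year 2016: gap = -2.5 × (8.07 - 3.94) = -10.325%, loss ≈ 13587 × 10.325/100 ≈ 1403.
Year 2017: gap = -2.5 × (8.07 - 3.94) = -10.325%, loss ≈ 13587 × 10.325/100 ≈ 1403.
Year 2018: gap = -2.5 × (6.31 - 3.94) = -5.925%, loss ≈ 13587 × 5.925/100 ≈ 805.
Year 2019: gap = -2.5 × (6.03 - 3.94) = -5.225%, loss ≈ 13587 × 5.225/100 ≈ 710.
Year 2020: gap = -2.5 × (5.58 - 3.94) = -4.1%, loss ≈ 13587 × 4.1/100 ≈ 557.
Total lost output = 1403 + 1403 + 805 + 710 + 557 = 4878 billion.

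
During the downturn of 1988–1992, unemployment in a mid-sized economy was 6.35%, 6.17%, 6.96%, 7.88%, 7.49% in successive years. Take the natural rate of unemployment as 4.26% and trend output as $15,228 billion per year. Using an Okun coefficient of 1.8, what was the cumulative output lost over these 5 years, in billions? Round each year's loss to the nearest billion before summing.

$3,714 billion

Year 1988: gap = -1.8 × (6.35 - 4.26) = -3.762%, loss ≈ 15228 × 3.762/100 ≈ 573.
Year 1989: gap = -1.8 × (6.17 - 4.26) = -3.438%, loss ≈ 15228 × 3.438/100 ≈ 524.
Year 1990: gap = -1.8 × (6.96 - 4.26) = -4.86%, loss ≈ 15228 × 4.86/100 ≈ 740.
Year 1991: gap = -1.8 × (7.88 - 4.26) = -6.516%, loss ≈ 15228 × 6.516/100 ≈ 992.
Year 1992: gap = -1.8 × (7.49 - 4.26) = -5.814%, loss ≈ 15228 × 5.814/100 ≈ 885.
Total lost output = 573 + 524 + 740 + 992 + 885 = 3714 billion.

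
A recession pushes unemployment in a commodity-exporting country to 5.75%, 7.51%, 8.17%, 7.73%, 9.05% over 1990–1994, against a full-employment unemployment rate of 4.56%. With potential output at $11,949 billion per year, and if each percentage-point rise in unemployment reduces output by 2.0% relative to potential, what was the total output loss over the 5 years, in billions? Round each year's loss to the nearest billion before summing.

$3,683 billion

Year 1990: gap = -2.0 × (5.75 - 4.56) = -2.38%, loss ≈ 11949 × 2.38/100 ≈ 284.
Year 1991: gap = -2.0 × (7.51 - 4.56) = -5.9%, loss ≈ 11949 × 5.9/100 ≈ 705.
Year 1992: gap = -2.0 × (8.17 - 4.56) = -7.22%, loss ≈ 11949 × 7.22/100 ≈ 863.
Year 1993: gap = -2.0 × (7.73 - 4.56) = -6.34%, loss ≈ 11949 × 6.34/100 ≈ 758.
Year 1994: gap = -2.0 × (9.05 - 4.56) = -8.98%, loss ≈ 11949 × 8.98/100 ≈ 1073.
Total lost output = 284 + 705 + 863 + 758 + 1073 = 3683 billion.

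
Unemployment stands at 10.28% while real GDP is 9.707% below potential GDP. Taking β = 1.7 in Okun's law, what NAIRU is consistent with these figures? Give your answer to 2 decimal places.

From Okun's law, u - u* = -(output gap)/β = -(-9.707)/1.7 = 5.71 points.
So u* = 10.28 - 5.71 = 4.57%.

4.57%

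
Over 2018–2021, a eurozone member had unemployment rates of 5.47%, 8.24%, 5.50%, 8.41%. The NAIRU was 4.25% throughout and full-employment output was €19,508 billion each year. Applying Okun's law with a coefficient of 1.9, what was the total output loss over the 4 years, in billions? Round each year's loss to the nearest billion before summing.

€3,936 billion

Year 2018: gap = -1.9 × (5.47 - 4.25) = -2.318%, loss ≈ 19508 × 2.318/100 ≈ 452.
Year 2019: gap = -1.9 × (8.24 - 4.25) = -7.581%, loss ≈ 19508 × 7.581/100 ≈ 1479.
Year 2020: gap = -1.9 × (5.5 - 4.25) = -2.375%, loss ≈ 19508 × 2.375/100 ≈ 463.
Year 2021: gap = -1.9 × (8.41 - 4.25) = -7.904%, loss ≈ 19508 × 7.904/100 ≈ 1542.
Total lost output = 452 + 1479 + 463 + 1542 = 3936 billion.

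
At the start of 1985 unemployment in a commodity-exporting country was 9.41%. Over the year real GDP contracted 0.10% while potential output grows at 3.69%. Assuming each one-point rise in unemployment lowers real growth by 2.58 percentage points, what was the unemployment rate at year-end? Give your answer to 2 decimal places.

10.88%

Growth-rate Okun's law: g_Y = g_Y* - β × Δu, so Δu = (g_Y* - g_Y)/β.
Δu = (3.69 + 0.1)/2.58 = 3.79/2.58 = 1.47 percentage points.
Year-end unemployment = 9.41 + 1.47 = 10.88%.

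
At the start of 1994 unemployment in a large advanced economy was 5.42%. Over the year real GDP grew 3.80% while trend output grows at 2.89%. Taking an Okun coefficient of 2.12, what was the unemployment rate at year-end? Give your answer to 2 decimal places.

4.99%

Growth-rate Okun's law: g_Y = g_Y* - β × Δu, so Δu = (g_Y* - g_Y)/β.
Δu = (2.89 - 3.8)/2.12 = -0.91/2.12 = -0.43 percentage points.
Year-end unemployment = 5.42 - 0.43 = 4.99%.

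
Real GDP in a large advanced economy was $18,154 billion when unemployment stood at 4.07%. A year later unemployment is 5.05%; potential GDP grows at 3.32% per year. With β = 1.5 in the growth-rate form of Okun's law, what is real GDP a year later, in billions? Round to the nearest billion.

$18,490 billion

Δu = 5.05 - 4.07 = 0.98 points.
Okun's law (growth form): g_Y = g_Y* - β × Δu = 3.32 - 1.5 × (0.98) = 3.32 - 1.47 = 1.85%.
Real GDP in the next year = 18154 × (1 + 1.85/100) = 18154 × 1.0185 ≈ 18490 billion.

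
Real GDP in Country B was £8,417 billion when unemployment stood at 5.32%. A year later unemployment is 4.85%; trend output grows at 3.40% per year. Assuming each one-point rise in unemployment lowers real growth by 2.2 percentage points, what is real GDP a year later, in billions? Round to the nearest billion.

Δu = 4.85 - 5.32 = -0.47 points.
Okun's law (growth form): g_Y = g_Y* - β × Δu = 3.40 - 2.2 × (-0.47) = 3.4 + 1.034 = 4.434%.
Real GDP in the next year = 8417 × (1 + 4.434/100) = 8417 × 1.04434 ≈ 8790 billion.

£8,790 billion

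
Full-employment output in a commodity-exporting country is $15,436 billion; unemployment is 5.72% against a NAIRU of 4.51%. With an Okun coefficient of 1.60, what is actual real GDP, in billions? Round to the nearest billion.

Unemployment gap = 5.72 - 4.51 = 1.21 points, so the output gap is -1.6 × 1.21 = -1.936%.
Actual GDP = 15436 × (1 - 1.936/100) = 15436 × 0.98064 ≈ 15137 billion.

$15,137 billion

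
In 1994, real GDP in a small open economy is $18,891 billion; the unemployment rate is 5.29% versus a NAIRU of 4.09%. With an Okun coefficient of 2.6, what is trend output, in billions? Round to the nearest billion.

Unemployment gap = 5.29 - 4.09 = 1.2 points, so output gap = -2.6 × 1.2 = -3.12%.
Since Y = Y* × (1 + gap/100), Y* = 18891/0.9688 ≈ 19499 billion.

$19,499 billion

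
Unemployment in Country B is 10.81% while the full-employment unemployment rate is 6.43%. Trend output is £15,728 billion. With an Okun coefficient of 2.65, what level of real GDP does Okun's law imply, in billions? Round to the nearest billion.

£13,902 billion

Unemployment gap = 10.81 - 6.43 = 4.38 points, so the output gap is -2.65 × 4.38 = -11.607%.
Actual GDP = 15728 × (1 - 11.607/100) = 15728 × 0.88393 ≈ 13902 billion.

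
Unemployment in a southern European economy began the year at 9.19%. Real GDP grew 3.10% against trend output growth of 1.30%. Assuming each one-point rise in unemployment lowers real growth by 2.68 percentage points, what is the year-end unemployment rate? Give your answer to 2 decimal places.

8.52%

Growth-rate Okun's law: g_Y = g_Y* - β × Δu, so Δu = (g_Y* - g_Y)/β.
Δu = (1.3 - 3.1)/2.68 = -1.8/2.68 = -0.67 percentage points.
Year-end unemployment = 9.19 - 0.67 = 8.52%.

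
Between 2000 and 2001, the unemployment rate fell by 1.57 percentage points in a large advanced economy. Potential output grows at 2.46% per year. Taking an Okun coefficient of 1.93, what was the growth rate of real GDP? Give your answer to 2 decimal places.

5.49%

Growth-rate Okun's law: g_Y = g_Y* - β × Δu.
g_Y = 2.46 - 1.93 × (-1.57) = 2.46 + 3.0301 = 5.4901%, i.e. 5.49% to 2 d.p.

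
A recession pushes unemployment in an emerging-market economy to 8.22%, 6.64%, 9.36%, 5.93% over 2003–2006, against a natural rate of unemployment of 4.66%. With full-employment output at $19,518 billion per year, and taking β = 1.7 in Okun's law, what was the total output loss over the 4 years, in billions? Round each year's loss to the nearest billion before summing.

$3,818 billion

Year 2003: gap = -1.7 × (8.22 - 4.66) = -6.052%, loss ≈ 19518 × 6.052/100 ≈ 1181.
Year 2004: gap = -1.7 × (6.64 - 4.66) = -3.366%, loss ≈ 19518 × 3.366/100 ≈ 657.
Year 2005: gap = -1.7 × (9.36 - 4.66) = -7.99%, loss ≈ 19518 × 7.99/100 ≈ 1559.
Year 2006: gap = -1.7 × (5.93 - 4.66) = -2.159%, loss ≈ 19518 × 2.159/100 ≈ 421.
Total lost output = 1181 + 657 + 1559 + 421 = 3818 billion.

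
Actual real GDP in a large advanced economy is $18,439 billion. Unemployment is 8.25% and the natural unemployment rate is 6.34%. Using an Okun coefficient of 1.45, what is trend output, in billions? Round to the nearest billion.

$18,964 billion

Unemployment gap = 8.25 - 6.34 = 1.91 points, so output gap = -1.45 × 1.91 = -2.7695%.
Since Y = Y* × (1 + gap/100), Y* = 18439/0.972305 ≈ 18964 billion.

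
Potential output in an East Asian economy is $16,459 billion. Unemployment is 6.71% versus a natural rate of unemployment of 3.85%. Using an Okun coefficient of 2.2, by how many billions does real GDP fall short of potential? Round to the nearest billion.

Output gap = -2.2 × (6.71 - 3.85) = -2.2 × 2.86 = -6.292%.
Actual GDP ≈ 16459 × 0.93708 ≈ 15423 billion, so the shortfall is 16459 - 15423 = 1036 billion.

$1,036 billion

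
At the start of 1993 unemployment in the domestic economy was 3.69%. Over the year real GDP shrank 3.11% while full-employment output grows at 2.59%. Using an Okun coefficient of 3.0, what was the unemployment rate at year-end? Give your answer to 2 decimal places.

Growth-rate Okun's law: g_Y = g_Y* - β × Δu, so Δu = (g_Y* - g_Y)/β.
Δu = (2.59 + 3.11)/3.0 = 5.7/3.0 = 1.90 percentage points.
Year-end unemployment = 3.69 + 1.9 = 5.59%.

5.59%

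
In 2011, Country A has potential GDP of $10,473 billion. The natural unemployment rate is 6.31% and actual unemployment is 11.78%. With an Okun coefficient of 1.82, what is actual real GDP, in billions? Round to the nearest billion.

Unemployment gap = 11.78 - 6.31 = 5.47 points, so the output gap is -1.82 × 5.47 = -9.9554%.
Actual GDP = 10473 × (1 - 9.9554/100) = 10473 × 0.900446 ≈ 9430 billion.

$9,430 billion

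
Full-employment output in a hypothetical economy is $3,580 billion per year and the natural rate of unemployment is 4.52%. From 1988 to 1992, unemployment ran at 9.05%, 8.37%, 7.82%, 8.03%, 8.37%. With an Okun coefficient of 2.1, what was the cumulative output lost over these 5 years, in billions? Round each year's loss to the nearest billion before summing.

$1,431 billion

Year 1988: gap = -2.1 × (9.05 - 4.52) = -9.513%, loss ≈ 3580 × 9.513/100 ≈ 341.
Year 1989: gap = -2.1 × (8.37 - 4.52) = -8.085%, loss ≈ 3580 × 8.085/100 ≈ 289.
Year 1990: gap = -2.1 × (7.82 - 4.52) = -6.93%, loss ≈ 3580 × 6.93/100 ≈ 248.
Year 1991: gap = -2.1 × (8.03 - 4.52) = -7.371%, loss ≈ 3580 × 7.371/100 ≈ 264.
Year 1992: gap = -2.1 × (8.37 - 4.52) = -8.085%, loss ≈ 3580 × 8.085/100 ≈ 289.
Total lost output = 341 + 289 + 248 + 264 + 289 = 1431 billion.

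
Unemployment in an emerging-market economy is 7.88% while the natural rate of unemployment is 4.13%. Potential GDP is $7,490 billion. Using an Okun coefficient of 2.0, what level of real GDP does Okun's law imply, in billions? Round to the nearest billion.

$6,928 billion

Unemployment gap = 7.88 - 4.13 = 3.75 points, so the output gap is -2 × 3.75 = -7.5%.
Actual GDP = 7490 × (1 - 7.5/100) = 7490 × 0.925 ≈ 6928 billion.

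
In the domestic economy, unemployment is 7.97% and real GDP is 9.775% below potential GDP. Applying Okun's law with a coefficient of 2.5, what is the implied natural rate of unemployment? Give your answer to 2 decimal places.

4.06%

From Okun's law, u - u* = -(output gap)/β = -(-9.775)/2.5 = 3.91 points.
So u* = 7.97 - 3.91 = 4.06%.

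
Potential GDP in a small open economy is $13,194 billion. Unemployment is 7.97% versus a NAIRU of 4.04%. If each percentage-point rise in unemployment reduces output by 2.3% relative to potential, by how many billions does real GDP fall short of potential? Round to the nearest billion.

$1,193 billion

Output gap = -2.3 × (7.97 - 4.04) = -2.3 × 3.93 = -9.039%.
Actual GDP ≈ 13194 × 0.90961 ≈ 12001 billion, so the shortfall is 13194 - 12001 = 1193 billion.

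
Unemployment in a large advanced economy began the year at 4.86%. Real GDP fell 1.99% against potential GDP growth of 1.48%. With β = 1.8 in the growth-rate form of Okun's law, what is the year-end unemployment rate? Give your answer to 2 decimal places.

Growth-rate Okun's law: g_Y = g_Y* - β × Δu, so Δu = (g_Y* - g_Y)/β.
Δu = (1.48 + 1.99)/1.8 = 3.47/1.8 = 1.93 percentage points.
Year-end unemployment = 4.86 + 1.93 = 6.79%.

6.79%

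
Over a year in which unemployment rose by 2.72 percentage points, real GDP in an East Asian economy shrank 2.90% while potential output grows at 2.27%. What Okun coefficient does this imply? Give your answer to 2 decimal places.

β ≈ 1.90

Growth form: g_Y = g_Y* - β × Δu, so β = (g_Y* - g_Y)/Δu.
β = (2.27 + 2.9)/2.72 = 5.17/2.72 = 1.90.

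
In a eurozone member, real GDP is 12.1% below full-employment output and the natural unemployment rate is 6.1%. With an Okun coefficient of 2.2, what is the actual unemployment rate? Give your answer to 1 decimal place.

From Okun's law, u - u* = -(output gap)/β = -(-12.1)/2.2 = 5.5 points.
So u = 6.1 + 5.5 = 11.6%.

11.6%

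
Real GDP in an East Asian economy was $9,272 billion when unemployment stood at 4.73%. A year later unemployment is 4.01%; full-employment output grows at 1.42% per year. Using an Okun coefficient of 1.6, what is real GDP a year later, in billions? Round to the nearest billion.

$9,510 billion

Δu = 4.01 - 4.73 = -0.72 points.
Okun's law (growth form): g_Y = g_Y* - β × Δu = 1.42 - 1.6 × (-0.72) = 1.42 + 1.152 = 2.572%.
Real GDP in the next year = 9272 × (1 + 2.572/100) = 9272 × 1.02572 ≈ 9510 billion.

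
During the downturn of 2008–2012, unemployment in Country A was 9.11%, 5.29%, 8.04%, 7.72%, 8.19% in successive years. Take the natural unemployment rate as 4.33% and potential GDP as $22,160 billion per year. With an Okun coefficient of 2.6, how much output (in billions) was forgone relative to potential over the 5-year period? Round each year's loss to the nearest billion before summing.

$9,622 billion

Year 2008: gap = -2.6 × (9.11 - 4.33) = -12.428%, loss ≈ 22160 × 12.428/100 ≈ 2754.
Year 2009: gap = -2.6 × (5.29 - 4.33) = -2.496%, loss ≈ 22160 × 2.496/100 ≈ 553.
Year 2010: gap = -2.6 × (8.04 - 4.33) = -9.646%, loss ≈ 22160 × 9.646/100 ≈ 2138.
Year 2011: gap = -2.6 × (7.72 - 4.33) = -8.814%, loss ≈ 22160 × 8.814/100 ≈ 1953.
Year 2012: gap = -2.6 × (8.19 - 4.33) = -10.036%, loss ≈ 22160 × 10.036/100 ≈ 2224.
Total lost output = 2754 + 553 + 2138 + 1953 + 2224 = 9622 billion.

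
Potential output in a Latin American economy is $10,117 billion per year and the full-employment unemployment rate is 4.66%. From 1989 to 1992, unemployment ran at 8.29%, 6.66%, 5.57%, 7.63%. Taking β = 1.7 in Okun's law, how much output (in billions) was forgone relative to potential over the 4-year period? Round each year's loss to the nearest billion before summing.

Year 1989: gap = -1.7 × (8.29 - 4.66) = -6.171%, loss ≈ 10117 × 6.171/100 ≈ 624.
Year 1990: gap = -1.7 × (6.66 - 4.66) = -3.4%, loss ≈ 10117 × 3.4/100 ≈ 344.
Year 1991: gap = -1.7 × (5.57 - 4.66) = -1.547%, loss ≈ 10117 × 1.547/100 ≈ 157.
Year 1992: gap = -1.7 × (7.63 - 4.66) = -5.049%, loss ≈ 10117 × 5.049/100 ≈ 511.
Total lost output = 624 + 344 + 157 + 511 = 1636 billion.

$1,636 billion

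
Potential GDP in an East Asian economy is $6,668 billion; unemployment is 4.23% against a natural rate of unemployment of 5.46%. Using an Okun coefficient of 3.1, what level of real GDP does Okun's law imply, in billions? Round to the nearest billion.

$6,922 billion

Unemployment gap = 4.23 - 5.46 = -1.23 points, so the output gap is -3.1 × (-1.23) = 3.813%.
Actual GDP = 6668 × (1 + 3.813/100) = 6668 × 1.03813 ≈ 6922 billion.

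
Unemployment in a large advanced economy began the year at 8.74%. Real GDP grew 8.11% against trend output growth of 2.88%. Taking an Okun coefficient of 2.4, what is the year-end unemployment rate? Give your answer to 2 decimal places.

6.56%

Growth-rate Okun's law: g_Y = g_Y* - β × Δu, so Δu = (g_Y* - g_Y)/β.
Δu = (2.88 - 8.11)/2.4 = -5.23/2.4 = -2.18 percentage points.
Year-end unemployment = 8.74 - 2.18 = 6.56%.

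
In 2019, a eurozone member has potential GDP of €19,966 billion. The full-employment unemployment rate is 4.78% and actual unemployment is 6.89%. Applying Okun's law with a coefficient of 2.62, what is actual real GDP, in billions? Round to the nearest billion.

€18,862 billion

Unemployment gap = 6.89 - 4.78 = 2.11 points, so the output gap is -2.62 × 2.11 = -5.5282%.
Actual GDP = 19966 × (1 - 5.5282/100) = 19966 × 0.944718 ≈ 18862 billion.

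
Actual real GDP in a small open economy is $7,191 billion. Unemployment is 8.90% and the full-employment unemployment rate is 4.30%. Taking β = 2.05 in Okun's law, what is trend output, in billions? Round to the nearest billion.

$7,940 billion

Unemployment gap = 8.9 - 4.3 = 4.6 points, so output gap = -2.05 × 4.6 = -9.43%.
Since Y = Y* × (1 + gap/100), Y* = 7191/0.9057 ≈ 7940 billion.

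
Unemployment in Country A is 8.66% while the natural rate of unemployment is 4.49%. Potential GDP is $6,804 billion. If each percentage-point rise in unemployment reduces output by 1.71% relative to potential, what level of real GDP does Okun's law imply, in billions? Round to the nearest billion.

$6,319 billion

Unemployment gap = 8.66 - 4.49 = 4.17 points, so the output gap is -1.71 × 4.17 = -7.1307%.
Actual GDP = 6804 × (1 - 7.1307/100) = 6804 × 0.928693 ≈ 6319 billion.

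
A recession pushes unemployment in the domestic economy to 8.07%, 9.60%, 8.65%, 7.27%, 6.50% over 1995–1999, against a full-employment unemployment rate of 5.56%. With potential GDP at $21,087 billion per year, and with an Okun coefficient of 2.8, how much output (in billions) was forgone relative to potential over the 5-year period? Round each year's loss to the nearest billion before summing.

Year 1995: gap = -2.8 × (8.07 - 5.56) = -7.028%, loss ≈ 21087 × 7.028/100 ≈ 1482.
Year 1996: gap = -2.8 × (9.6 - 5.56) = -11.312%, loss ≈ 21087 × 11.312/100 ≈ 2385.
Year 1997: gap = -2.8 × (8.65 - 5.56) = -8.652%, loss ≈ 21087 × 8.652/100 ≈ 1824.
Year 1998: gap = -2.8 × (7.27 - 5.56) = -4.788%, loss ≈ 21087 × 4.788/100 ≈ 1010.
Year 1999: gap = -2.8 × (6.5 - 5.56) = -2.632%, loss ≈ 21087 × 2.632/100 ≈ 555.
Total lost output = 1482 + 2385 + 1824 + 1010 + 555 = 7256 billion.

$7,256 billion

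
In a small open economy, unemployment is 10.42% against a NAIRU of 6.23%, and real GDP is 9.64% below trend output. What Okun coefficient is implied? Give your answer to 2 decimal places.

Okun's law: output gap = -β × (u - u*).
-9.64 = -β × (10.42 - 6.23) = -β × 4.19, so β = 9.64/4.19 = 2.30.

β ≈ 2.30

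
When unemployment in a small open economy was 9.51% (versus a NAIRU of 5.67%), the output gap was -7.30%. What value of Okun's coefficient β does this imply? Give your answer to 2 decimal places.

β ≈ 1.90

Okun's law: output gap = -β × (u - u*).
-7.30 = -β × (9.51 - 5.67) = -β × 3.84, so β = 7.3/3.84 = 1.90.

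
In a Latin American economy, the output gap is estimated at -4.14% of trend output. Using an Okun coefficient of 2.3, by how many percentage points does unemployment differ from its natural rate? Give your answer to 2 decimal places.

Okun's law: output gap = -β × (u - u*), so u - u* = -(output gap)/β.
u - u* = -(-4.14)/2.3 = 1.8 percentage points.

1.80 percentage points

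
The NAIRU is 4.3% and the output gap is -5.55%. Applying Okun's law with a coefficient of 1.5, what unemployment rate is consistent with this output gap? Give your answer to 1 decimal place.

From Okun's law, u - u* = -(output gap)/β = -(-5.55)/1.5 = 3.7 points.
So u = 4.3 + 3.7 = 8.0%.

8.0%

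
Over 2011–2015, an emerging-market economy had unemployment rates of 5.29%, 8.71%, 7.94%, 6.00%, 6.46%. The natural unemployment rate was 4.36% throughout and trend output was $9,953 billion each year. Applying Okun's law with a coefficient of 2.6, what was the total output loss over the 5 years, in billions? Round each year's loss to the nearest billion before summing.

$3,260 billion

Year 2011: gap = -2.6 × (5.29 - 4.36) = -2.418%, loss ≈ 9953 × 2.418/100 ≈ 241.
Year 2012: gap = -2.6 × (8.71 - 4.36) = -11.31%, loss ≈ 9953 × 11.31/100 ≈ 1126.
Year 2013: gap = -2.6 × (7.94 - 4.36) = -9.308%, loss ≈ 9953 × 9.308/100 ≈ 926.
Year 2014: gap = -2.6 × (6 - 4.36) = -4.264%, loss ≈ 9953 × 4.264/100 ≈ 424.
Year 2015: gap = -2.6 × (6.46 - 4.36) = -5.46%, loss ≈ 9953 × 5.46/100 ≈ 543.
Total lost output = 241 + 1126 + 926 + 424 + 543 = 3260 billion.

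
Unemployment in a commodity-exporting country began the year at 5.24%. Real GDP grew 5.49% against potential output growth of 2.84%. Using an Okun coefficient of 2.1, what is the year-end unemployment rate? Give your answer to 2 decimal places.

Growth-rate Okun's law: g_Y = g_Y* - β × Δu, so Δu = (g_Y* - g_Y)/β.
Δu = (2.84 - 5.49)/2.1 = -2.65/2.1 = -1.26 percentage points.
Year-end unemployment = 5.24 - 1.26 = 3.98%.

3.98%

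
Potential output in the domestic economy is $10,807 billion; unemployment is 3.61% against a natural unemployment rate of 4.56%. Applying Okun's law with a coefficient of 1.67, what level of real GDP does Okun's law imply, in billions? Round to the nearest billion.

$10,978 billion

Unemployment gap = 3.61 - 4.56 = -0.95 points, so the output gap is -1.67 × (-0.95) = 1.5865%.
Actual GDP = 10807 × (1 + 1.5865/100) = 10807 × 1.015865 ≈ 10978 billion.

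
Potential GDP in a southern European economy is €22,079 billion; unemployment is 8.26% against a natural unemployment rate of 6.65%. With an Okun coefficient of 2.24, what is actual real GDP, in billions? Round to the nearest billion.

€21,283 billion

Unemployment gap = 8.26 - 6.65 = 1.61 points, so the output gap is -2.24 × 1.61 = -3.6064%.
Actual GDP = 22079 × (1 - 3.6064/100) = 22079 × 0.963936 ≈ 21283 billion.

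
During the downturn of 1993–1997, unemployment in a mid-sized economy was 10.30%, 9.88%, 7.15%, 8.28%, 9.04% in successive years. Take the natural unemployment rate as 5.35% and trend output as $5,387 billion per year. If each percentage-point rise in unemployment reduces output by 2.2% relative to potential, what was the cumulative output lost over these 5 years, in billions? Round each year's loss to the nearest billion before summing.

$2,121 billion

Year 1993: gap = -2.2 × (10.3 - 5.35) = -10.89%, loss ≈ 5387 × 10.89/100 ≈ 587.
Year 1994: gap = -2.2 × (9.88 - 5.35) = -9.966%, loss ≈ 5387 × 9.966/100 ≈ 537.
Year 1995: gap = -2.2 × (7.15 - 5.35) = -3.96%, loss ≈ 5387 × 3.96/100 ≈ 213.
Year 1996: gap = -2.2 × (8.28 - 5.35) = -6.446%, loss ≈ 5387 × 6.446/100 ≈ 347.
Year 1997: gap = -2.2 × (9.04 - 5.35) = -8.118%, loss ≈ 5387 × 8.118/100 ≈ 437.
Total lost output = 587 + 537 + 213 + 347 + 437 = 2121 billion.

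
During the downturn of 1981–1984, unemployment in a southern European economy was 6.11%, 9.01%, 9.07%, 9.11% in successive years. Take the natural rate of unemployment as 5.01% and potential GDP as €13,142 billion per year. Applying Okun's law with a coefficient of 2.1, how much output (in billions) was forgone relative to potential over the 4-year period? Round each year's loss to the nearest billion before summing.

Year 1981: gap = -2.1 × (6.11 - 5.01) = -2.31%, loss ≈ 13142 × 2.31/100 ≈ 304.
Year 1982: gap = -2.1 × (9.01 - 5.01) = -8.4%, loss ≈ 13142 × 8.4/100 ≈ 1104.
Year 1983: gap = -2.1 × (9.07 - 5.01) = -8.526%, loss ≈ 13142 × 8.526/100 ≈ 1120.
Year 1984: gap = -2.1 × (9.11 - 5.01) = -8.61%, loss ≈ 13142 × 8.61/100 ≈ 1132.
Total lost output = 304 + 1104 + 1120 + 1132 = 3660 billion.

€3,660 billion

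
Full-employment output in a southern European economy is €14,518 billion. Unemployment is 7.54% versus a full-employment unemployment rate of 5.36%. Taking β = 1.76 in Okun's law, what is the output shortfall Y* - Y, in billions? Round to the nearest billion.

€557 billion

Output gap = -1.76 × (7.54 - 5.36) = -1.76 × 2.18 = -3.8368%.
Actual GDP ≈ 14518 × 0.961632 ≈ 13961 billion, so the shortfall is 14518 - 13961 = 557 billion.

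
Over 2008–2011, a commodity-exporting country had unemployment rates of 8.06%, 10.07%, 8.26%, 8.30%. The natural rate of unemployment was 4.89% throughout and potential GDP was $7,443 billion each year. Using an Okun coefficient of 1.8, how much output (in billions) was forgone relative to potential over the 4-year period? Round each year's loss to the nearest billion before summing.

$2,027 billion

Year 2008: gap = -1.8 × (8.06 - 4.89) = -5.706%, loss ≈ 7443 × 5.706/100 ≈ 425.
Year 2009: gap = -1.8 × (10.07 - 4.89) = -9.324%, loss ≈ 7443 × 9.324/100 ≈ 694.
Year 2010: gap = -1.8 × (8.26 - 4.89) = -6.066%, loss ≈ 7443 × 6.066/100 ≈ 451.
Year 2011: gap = -1.8 × (8.3 - 4.89) = -6.138%, loss ≈ 7443 × 6.138/100 ≈ 457.
Total lost output = 425 + 694 + 451 + 457 = 2027 billion.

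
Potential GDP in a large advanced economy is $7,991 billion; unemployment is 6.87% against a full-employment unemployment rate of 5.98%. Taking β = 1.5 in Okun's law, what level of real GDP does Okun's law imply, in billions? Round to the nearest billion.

Unemployment gap = 6.87 - 5.98 = 0.89 points, so the output gap is -1.5 × 0.89 = -1.335%.
Actual GDP = 7991 × (1 - 1.335/100) = 7991 × 0.98665 ≈ 7884 billion.

$7,884 billion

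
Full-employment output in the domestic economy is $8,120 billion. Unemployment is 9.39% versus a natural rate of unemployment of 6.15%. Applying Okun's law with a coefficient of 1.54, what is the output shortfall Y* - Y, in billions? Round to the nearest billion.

Output gap = -1.54 × (9.39 - 6.15) = -1.54 × 3.24 = -4.9896%.
Actual GDP ≈ 8120 × 0.950104 ≈ 7715 billion, so the shortfall is 8120 - 7715 = 405 billion.

$405 billion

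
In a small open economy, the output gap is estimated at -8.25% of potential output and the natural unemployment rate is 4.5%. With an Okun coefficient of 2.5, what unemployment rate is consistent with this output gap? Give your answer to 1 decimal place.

7.8%

From Okun's law, u - u* = -(output gap)/β = -(-8.25)/2.5 = 3.3 points.
So u = 4.5 + 3.3 = 7.8%.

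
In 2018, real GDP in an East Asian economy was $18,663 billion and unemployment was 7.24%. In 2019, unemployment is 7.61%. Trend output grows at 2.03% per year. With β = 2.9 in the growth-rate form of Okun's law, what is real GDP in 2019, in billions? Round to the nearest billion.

Δu = 7.61 - 7.24 = 0.37 points.
Okun's law (growth form): g_Y = g_Y* - β × Δu = 2.03 - 2.9 × (0.37) = 2.03 - 1.073 = 0.957%.
Real GDP in the next year = 18663 × (1 + 0.957/100) = 18663 × 1.00957 ≈ 18842 billion.

$18,842 billion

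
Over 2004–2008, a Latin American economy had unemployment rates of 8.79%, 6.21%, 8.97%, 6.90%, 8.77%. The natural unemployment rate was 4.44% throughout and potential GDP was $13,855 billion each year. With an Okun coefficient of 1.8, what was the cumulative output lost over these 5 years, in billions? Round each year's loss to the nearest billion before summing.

Year 2004: gap = -1.8 × (8.79 - 4.44) = -7.83%, loss ≈ 13855 × 7.83/100 ≈ 1085.
Year 2005: gap = -1.8 × (6.21 - 4.44) = -3.186%, loss ≈ 13855 × 3.186/100 ≈ 441.
Year 2006: gap = -1.8 × (8.97 - 4.44) = -8.154%, loss ≈ 13855 × 8.154/100 ≈ 1130.
Year 2007: gap = -1.8 × (6.9 - 4.44) = -4.428%, loss ≈ 13855 × 4.428/100 ≈ 613.
Year 2008: gap = -1.8 × (8.77 - 4.44) = -7.794%, loss ≈ 13855 × 7.794/100 ≈ 1080.
Total lost output = 1085 + 441 + 1130 + 613 + 1080 = 4349 billion.

$4,349 billion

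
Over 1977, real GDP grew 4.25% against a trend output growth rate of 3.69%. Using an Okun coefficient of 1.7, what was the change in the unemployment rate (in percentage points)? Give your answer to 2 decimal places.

Growth-rate Okun's law: g_Y = g_Y* - β × Δu, so Δu = (g_Y* - g_Y)/β.
Δu = (3.69 - 4.25)/1.7 = -0.56/1.7 = -0.33 percentage points.

-0.33 percentage points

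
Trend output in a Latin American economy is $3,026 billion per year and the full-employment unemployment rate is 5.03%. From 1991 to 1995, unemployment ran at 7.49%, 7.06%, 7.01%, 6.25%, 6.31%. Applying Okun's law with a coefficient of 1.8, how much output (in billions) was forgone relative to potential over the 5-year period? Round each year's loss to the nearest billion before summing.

Year 1991: gap = -1.8 × (7.49 - 5.03) = -4.428%, loss ≈ 3026 × 4.428/100 ≈ 134.
Year 1992: gap = -1.8 × (7.06 - 5.03) = -3.654%, loss ≈ 3026 × 3.654/100 ≈ 111.
Year 1993: gap = -1.8 × (7.01 - 5.03) = -3.564%, loss ≈ 3026 × 3.564/100 ≈ 108.
Year 1994: gap = -1.8 × (6.25 - 5.03) = -2.196%, loss ≈ 3026 × 2.196/100 ≈ 66.
Year 1995: gap = -1.8 × (6.31 - 5.03) = -2.304%, loss ≈ 3026 × 2.304/100 ≈ 70.
Total lost output = 134 + 111 + 108 + 66 + 70 = 489 billion.

$489 billion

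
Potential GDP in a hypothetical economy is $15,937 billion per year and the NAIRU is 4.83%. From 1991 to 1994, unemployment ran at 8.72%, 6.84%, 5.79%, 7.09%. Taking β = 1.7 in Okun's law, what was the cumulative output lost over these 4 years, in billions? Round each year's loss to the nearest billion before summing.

Year 1991: gap = -1.7 × (8.72 - 4.83) = -6.613%, loss ≈ 15937 × 6.613/100 ≈ 1054.
Year 1992: gap = -1.7 × (6.84 - 4.83) = -3.417%, loss ≈ 15937 × 3.417/100 ≈ 545.
Year 1993: gap = -1.7 × (5.79 - 4.83) = -1.632%, loss ≈ 15937 × 1.632/100 ≈ 260.
Year 1994: gap = -1.7 × (7.09 - 4.83) = -3.842%, loss ≈ 15937 × 3.842/100 ≈ 612.
Total lost output = 1054 + 545 + 260 + 612 = 2471 billion.

$2,471 billion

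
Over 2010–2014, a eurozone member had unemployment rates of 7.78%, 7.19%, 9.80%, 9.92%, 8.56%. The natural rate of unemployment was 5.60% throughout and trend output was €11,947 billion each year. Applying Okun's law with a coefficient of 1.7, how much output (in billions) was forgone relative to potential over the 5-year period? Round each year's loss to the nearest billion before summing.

€3,097 billion

Year 2010: gap = -1.7 × (7.78 - 5.6) = -3.706%, loss ≈ 11947 × 3.706/100 ≈ 443.
Year 2011: gap = -1.7 × (7.19 - 5.6) = -2.703%, loss ≈ 11947 × 2.703/100 ≈ 323.
Year 2012: gap = -1.7 × (9.8 - 5.6) = -7.14%, loss ≈ 11947 × 7.14/100 ≈ 853.
Year 2013: gap = -1.7 × (9.92 - 5.6) = -7.344%, loss ≈ 11947 × 7.344/100 ≈ 877.
Year 2014: gap = -1.7 × (8.56 - 5.6) = -5.032%, loss ≈ 11947 × 5.032/100 ≈ 601.
Total lost output = 443 + 323 + 853 + 877 + 601 = 3097 billion.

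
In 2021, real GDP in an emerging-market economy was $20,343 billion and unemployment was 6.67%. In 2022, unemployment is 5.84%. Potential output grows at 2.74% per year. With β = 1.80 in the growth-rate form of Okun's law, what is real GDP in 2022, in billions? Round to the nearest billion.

Δu = 5.84 - 6.67 = -0.83 points.
Okun's law (growth form): g_Y = g_Y* - β × Δu = 2.74 - 1.80 × (-0.83) = 2.74 + 1.494 = 4.234%.
Real GDP in the next year = 20343 × (1 + 4.234/100) = 20343 × 1.04234 ≈ 21204 billion.

$21,204 billion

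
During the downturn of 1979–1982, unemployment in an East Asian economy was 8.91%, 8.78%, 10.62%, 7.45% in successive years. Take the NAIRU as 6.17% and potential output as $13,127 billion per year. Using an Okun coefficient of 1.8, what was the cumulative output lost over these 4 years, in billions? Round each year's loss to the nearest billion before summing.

$2,617 billion

Year 1979: gap = -1.8 × (8.91 - 6.17) = -4.932%, loss ≈ 13127 × 4.932/100 ≈ 647.
Year 1980: gap = -1.8 × (8.78 - 6.17) = -4.698%, loss ≈ 13127 × 4.698/100 ≈ 617.
Year 1981: gap = -1.8 × (10.62 - 6.17) = -8.01%, loss ≈ 13127 × 8.01/100 ≈ 1051.
Year 1982: gap = -1.8 × (7.45 - 6.17) = -2.304%, loss ≈ 13127 × 2.304/100 ≈ 302.
Total lost output = 647 + 617 + 1051 + 302 = 2617 billion.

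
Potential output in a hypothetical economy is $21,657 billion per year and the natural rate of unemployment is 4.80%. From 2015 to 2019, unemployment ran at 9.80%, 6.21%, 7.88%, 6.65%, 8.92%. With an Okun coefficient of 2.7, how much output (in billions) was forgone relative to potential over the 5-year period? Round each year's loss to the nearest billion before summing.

$9,040 billion

Year 2015: gap = -2.7 × (9.8 - 4.8) = -13.5%, loss ≈ 21657 × 13.5/100 ≈ 2924.
Year 2016: gap = -2.7 × (6.21 - 4.8) = -3.807%, loss ≈ 21657 × 3.807/100 ≈ 824.
Year 2017: gap = -2.7 × (7.88 - 4.8) = -8.316%, loss ≈ 21657 × 8.316/100 ≈ 1801.
Year 2018: gap = -2.7 × (6.65 - 4.8) = -4.995%, loss ≈ 21657 × 4.995/100 ≈ 1082.
Year 2019: gap = -2.7 × (8.92 - 4.8) = -11.124%, loss ≈ 21657 × 11.124/100 ≈ 2409.
Total lost output = 2924 + 824 + 1801 + 1082 + 2409 = 9040 billion.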